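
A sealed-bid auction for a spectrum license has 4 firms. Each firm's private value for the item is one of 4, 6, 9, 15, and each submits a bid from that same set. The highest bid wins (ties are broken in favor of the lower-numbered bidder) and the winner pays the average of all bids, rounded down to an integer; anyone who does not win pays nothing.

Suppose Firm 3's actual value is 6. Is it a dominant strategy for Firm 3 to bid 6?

Consider the case where Firm 1 bids 4, Firm 2 bids 6 and Firm 4 bids 4.
Truthful bid 6: loses, pays 0, utility 0.
Bid 9 instead: wins, pays 5, utility 6 - 5 = 1.
Since 1 > 0, bidding 9 is strictly better here, so truthful bidding is not dominant.

No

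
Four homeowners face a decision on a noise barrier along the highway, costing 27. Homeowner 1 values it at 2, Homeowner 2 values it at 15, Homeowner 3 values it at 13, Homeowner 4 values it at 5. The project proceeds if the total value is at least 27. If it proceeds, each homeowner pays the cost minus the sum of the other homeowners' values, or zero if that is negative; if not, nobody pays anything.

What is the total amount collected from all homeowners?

12

Total value 35 ≥ cost 27, so it is built.
Homeowner 1: others sum to 33; max(0, 27 - 33) = 0.
Homeowner 2: others sum to 20; max(0, 27 - 20) = 7.
Homeowner 3: others sum to 22; max(0, 27 - 22) = 5.
Homeowner 4: others sum to 30; max(0, 27 - 30) = 0.
Total collected = 0 + 7 + 5 + 0 = 12.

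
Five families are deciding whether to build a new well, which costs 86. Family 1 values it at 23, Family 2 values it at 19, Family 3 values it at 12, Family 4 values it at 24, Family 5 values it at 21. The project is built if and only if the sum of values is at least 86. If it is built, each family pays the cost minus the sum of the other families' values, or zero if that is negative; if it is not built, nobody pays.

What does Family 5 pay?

8

Total value 99 ≥ cost 86, so the project is built.
The other families' values sum to 78.
Cost minus that sum is 86 - 78 = 8.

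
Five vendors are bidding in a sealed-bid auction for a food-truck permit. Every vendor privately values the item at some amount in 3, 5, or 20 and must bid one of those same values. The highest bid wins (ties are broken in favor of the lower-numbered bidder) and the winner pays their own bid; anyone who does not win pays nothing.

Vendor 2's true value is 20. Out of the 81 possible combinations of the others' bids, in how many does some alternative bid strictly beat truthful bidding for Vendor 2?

8

Others bid (3, 3, 3, 3): truth gives 0; bid 5 gives 15 > 0. Violating.
Others bid (3, 3, 3, 5): truth gives 0; bid 5 gives 15 > 0. Violating.
Others bid (3, 3, 5, 3): truth gives 0; bid 5 gives 15 > 0. Violating.
Others bid (3, 3, 5, 5): truth gives 0; bid 5 gives 15 > 0. Violating.
Others bid (3, 3, 3, 20): truth gives 0; no alternative beats it.
Others bid (3, 3, 5, 20): truth gives 0; no alternative beats it.
(Checking all 81 profiles: 8 have a profitable deviation, 73 do not.)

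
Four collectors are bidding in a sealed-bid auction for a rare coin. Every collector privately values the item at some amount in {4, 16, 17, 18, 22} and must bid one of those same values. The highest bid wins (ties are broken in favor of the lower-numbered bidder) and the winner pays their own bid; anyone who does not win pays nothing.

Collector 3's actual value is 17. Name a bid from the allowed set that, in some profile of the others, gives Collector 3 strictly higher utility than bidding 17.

16

Suppose Collector 1 bids 4, Collector 2 bids 4 and Collector 4 bids 4.
Bid 17: wins, pays 17, utility 17 - 17 = 0.
Bid 16: wins, pays 16, utility 17 - 16 = 1.
So bidding 16 beats truth here (1 > 0).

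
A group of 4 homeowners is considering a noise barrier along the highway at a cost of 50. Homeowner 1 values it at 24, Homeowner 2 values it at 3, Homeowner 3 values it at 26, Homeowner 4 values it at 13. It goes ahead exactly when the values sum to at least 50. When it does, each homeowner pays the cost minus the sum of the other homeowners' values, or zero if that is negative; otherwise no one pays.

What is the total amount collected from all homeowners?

18

Total value 66 ≥ cost 50, so it is built.
Homeowner 1: others sum to 42; max(0, 50 - 42) = 8.
Homeowner 2: others sum to 63; max(0, 50 - 63) = 0.
Homeowner 3: others sum to 40; max(0, 50 - 40) = 10.
Homeowner 4: others sum to 53; max(0, 50 - 53) = 0.
Total collected = 8 + 0 + 10 + 0 = 18.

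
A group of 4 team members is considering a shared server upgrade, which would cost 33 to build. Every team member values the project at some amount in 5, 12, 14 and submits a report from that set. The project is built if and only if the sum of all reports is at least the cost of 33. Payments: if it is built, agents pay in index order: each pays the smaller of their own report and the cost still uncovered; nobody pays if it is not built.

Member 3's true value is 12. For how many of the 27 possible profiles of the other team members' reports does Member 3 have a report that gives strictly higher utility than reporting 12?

Others report (5, 12, 12): truth gives 0; report 5 gives 7 > 0. Violating.
Others report (5, 12, 14): truth gives 0; report 5 gives 7 > 0. Violating.
Others report (5, 14, 12): truth gives 0; report 5 gives 7 > 0. Violating.
Others report (5, 14, 14): truth gives 0; report 5 gives 7 > 0. Violating.
Others report (5, 5, 5): truth gives 0; no alternative beats it.
Others report (5, 5, 12): truth gives 0; no alternative beats it.
(Checking all 27 profiles: 17 have a profitable deviation, 10 do not.)

17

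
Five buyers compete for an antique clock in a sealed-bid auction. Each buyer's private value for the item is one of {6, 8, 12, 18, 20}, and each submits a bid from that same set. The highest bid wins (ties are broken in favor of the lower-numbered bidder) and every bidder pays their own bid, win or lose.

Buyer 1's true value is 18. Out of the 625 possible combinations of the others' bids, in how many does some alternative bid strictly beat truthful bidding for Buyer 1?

Others bid (6, 6, 6, 6): truth gives 0; bid 6 gives 12 > 0. Violating.
Others bid (6, 6, 6, 8): truth gives 0; bid 8 gives 10 > 0. Violating.
Others bid (6, 6, 6, 12): truth gives 0; bid 12 gives 6 > 0. Violating.
Others bid (6, 6, 6, 20): truth gives -18; bid 20 gives -2 > -18. Violating.
Others bid (6, 6, 6, 18): truth gives 0; no alternative beats it.
Others bid (6, 6, 8, 18): truth gives 0; no alternative beats it.
(Checking all 625 profiles: 450 have a profitable deviation, 175 do not.)

450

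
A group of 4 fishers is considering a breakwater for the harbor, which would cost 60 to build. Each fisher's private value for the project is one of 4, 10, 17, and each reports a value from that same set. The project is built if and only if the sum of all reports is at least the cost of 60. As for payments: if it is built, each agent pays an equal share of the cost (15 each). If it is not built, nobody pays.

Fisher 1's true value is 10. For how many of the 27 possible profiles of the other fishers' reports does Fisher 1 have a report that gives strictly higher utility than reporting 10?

1

Others report (17, 17, 17): truth gives -5; report 4 gives 0 > -5. Violating.
Others report (4, 4, 4): truth gives 0; no alternative beats it.
Others report (4, 4, 10): truth gives 0; no alternative beats it.
(Checking all 27 profiles: 1 has a profitable deviation, 26 do not.)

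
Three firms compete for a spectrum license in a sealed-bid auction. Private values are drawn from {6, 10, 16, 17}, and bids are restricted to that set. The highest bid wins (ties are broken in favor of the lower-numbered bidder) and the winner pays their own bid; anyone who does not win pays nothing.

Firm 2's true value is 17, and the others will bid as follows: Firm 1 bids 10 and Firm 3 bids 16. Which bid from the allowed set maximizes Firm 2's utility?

16

Bid 6: loses, pays 0, utility 0.
Bid 10: loses, pays 0, utility 0.
Bid 16: wins, pays 16, utility 17 - 16 = 1.
Bid 17: wins, pays 17, utility 17 - 17 = 0.
The best choice is 16 with utility 1.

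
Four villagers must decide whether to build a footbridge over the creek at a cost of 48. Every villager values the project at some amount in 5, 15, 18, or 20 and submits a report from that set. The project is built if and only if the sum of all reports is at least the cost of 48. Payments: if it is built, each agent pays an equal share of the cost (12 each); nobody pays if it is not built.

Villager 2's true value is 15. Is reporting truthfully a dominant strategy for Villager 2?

Consider the case where Villager 1 reports 5, Villager 3 reports 5 and Villager 4 reports 18.
Truthful report 15: project not built, utility 0.
Report 20 instead: project built, pays 12, utility 15 - 12 = 3.
Since 3 > 0, reporting 20 is strictly better here, so truthful reporting is not dominant.

No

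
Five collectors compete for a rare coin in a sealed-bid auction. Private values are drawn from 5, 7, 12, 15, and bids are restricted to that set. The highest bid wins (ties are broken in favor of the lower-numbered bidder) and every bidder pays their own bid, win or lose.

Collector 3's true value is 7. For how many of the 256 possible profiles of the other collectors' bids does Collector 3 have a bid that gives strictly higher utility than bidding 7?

Others bid (5, 5, 5, 12): truth gives -7; bid 5 gives -5 > -7. Violating.
Others bid (5, 5, 5, 15): truth gives -7; bid 5 gives -5 > -7. Violating.
Others bid (5, 5, 7, 12): truth gives -7; bid 5 gives -5 > -7. Violating.
Others bid (5, 5, 7, 15): truth gives -7; bid 5 gives -5 > -7. Violating.
Others bid (5, 5, 5, 5): truth gives 0; no alternative beats it.
Others bid (5, 5, 5, 7): truth gives 0; no alternative beats it.
(Checking all 256 profiles: 252 have a profitable deviation, 4 do not.)

252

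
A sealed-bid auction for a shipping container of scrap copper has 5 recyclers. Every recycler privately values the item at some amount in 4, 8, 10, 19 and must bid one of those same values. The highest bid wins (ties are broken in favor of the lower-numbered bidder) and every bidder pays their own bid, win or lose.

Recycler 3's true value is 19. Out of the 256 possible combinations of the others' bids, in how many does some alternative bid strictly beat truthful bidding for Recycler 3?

148

Others bid (4, 4, 4, 4): truth gives 0; bid 8 gives 11 > 0. Violating.
Others bid (4, 4, 4, 8): truth gives 0; bid 8 gives 11 > 0. Violating.
Others bid (4, 4, 4, 10): truth gives 0; bid 10 gives 9 > 0. Violating.
Others bid (4, 4, 8, 4): truth gives 0; bid 8 gives 11 > 0. Violating.
Others bid (4, 4, 4, 19): truth gives 0; no alternative beats it.
Others bid (4, 4, 8, 19): truth gives 0; no alternative beats it.
(Checking all 256 profiles: 148 have a profitable deviation, 108 do not.)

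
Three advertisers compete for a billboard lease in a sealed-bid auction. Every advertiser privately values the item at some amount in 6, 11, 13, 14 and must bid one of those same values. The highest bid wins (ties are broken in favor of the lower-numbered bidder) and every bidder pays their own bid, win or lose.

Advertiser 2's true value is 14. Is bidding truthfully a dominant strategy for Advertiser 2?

No

Consider the case where Advertiser 1 bids 6 and Advertiser 3 bids 6.
Truthful bid 14: wins, pays 14, utility 14 - 14 = 0.
Bid 11 instead: wins, pays 11, utility 14 - 11 = 3.
Since 3 > 0, bidding 11 is strictly better here, so truthful bidding is not dominant.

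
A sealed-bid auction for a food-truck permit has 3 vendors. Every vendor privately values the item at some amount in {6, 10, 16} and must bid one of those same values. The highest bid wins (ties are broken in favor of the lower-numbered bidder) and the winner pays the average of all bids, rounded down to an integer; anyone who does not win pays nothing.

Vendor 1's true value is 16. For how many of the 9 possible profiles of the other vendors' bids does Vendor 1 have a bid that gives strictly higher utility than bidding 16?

4

Others bid (6, 6): truth gives 7; bid 6 gives 10 > 7. Violating.
Others bid (6, 10): truth gives 6; bid 10 gives 8 > 6. Violating.
Others bid (10, 6): truth gives 6; bid 10 gives 8 > 6. Violating.
Others bid (10, 10): truth gives 4; bid 10 gives 6 > 4. Violating.
Others bid (6, 16): truth gives 4; no alternative beats it.
Others bid (10, 16): truth gives 2; no alternative beats it.
(Checking all 9 profiles: 4 have a profitable deviation, 5 do not.)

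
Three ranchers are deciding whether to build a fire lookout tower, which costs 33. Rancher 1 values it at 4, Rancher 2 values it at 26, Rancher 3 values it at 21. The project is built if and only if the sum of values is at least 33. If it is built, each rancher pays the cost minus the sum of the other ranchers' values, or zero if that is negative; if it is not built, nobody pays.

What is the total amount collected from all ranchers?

11

Total value 51 ≥ cost 33, so it is built.
Rancher 1: others sum to 47; max(0, 33 - 47) = 0.
Rancher 2: others sum to 25; max(0, 33 - 25) = 8.
Rancher 3: others sum to 30; max(0, 33 - 30) = 3.
Total collected = 0 + 8 + 3 = 11.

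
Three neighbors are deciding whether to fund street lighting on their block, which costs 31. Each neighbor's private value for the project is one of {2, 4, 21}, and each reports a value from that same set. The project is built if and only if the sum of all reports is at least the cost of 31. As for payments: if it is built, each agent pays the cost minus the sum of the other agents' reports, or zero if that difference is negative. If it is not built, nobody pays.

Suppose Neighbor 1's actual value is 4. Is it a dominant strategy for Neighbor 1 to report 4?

Yes

Check each profile of the others' reports and compare truth against every alternative report.
Others report (21, 21): truth gives 4, best alternative gives 4.
Others report (2, 2): truth gives 0, best alternative gives 0.
Others report (2, 4): truth gives 0, best alternative gives 0.
Others report (2, 21): truth gives 0, best alternative gives 0.
Others report (4, 2): truth gives 0, best alternative gives 0.
Others report (4, 4): truth gives 0, best alternative gives 0.
(Remaining 3 profiles checked similarly; truth is weakly best in each.)
In every case the truthful report is at least as good as any alternative, so it is a dominant strategy.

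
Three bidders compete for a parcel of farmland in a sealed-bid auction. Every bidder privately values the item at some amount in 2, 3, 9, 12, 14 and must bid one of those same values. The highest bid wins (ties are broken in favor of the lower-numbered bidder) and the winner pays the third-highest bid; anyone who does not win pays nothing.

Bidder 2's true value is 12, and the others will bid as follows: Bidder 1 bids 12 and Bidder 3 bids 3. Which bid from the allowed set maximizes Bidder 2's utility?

14

Bid 2: loses, pays 0, utility 0.
Bid 3: loses, pays 0, utility 0.
Bid 9: loses, pays 0, utility 0.
Bid 12: loses, pays 0, utility 0.
Bid 14: wins, pays 3, utility 12 - 3 = 9.
The best choice is 14 with utility 9.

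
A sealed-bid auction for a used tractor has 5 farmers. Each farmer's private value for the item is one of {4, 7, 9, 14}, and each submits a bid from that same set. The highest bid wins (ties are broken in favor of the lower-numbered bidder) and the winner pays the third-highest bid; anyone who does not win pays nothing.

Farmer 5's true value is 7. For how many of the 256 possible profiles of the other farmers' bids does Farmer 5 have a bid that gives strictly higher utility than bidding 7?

8

Others bid (4, 4, 4, 7): truth gives 0; bid 9 gives 3 > 0. Violating.
Others bid (4, 4, 4, 9): truth gives 0; bid 14 gives 3 > 0. Violating.
Others bid (4, 4, 7, 4): truth gives 0; bid 9 gives 3 > 0. Violating.
Others bid (4, 4, 9, 4): truth gives 0; bid 14 gives 3 > 0. Violating.
Others bid (4, 4, 4, 4): truth gives 3; no alternative beats it.
Others bid (4, 4, 4, 14): truth gives 0; no alternative beats it.
(Checking all 256 profiles: 8 have a profitable deviation, 248 do not.)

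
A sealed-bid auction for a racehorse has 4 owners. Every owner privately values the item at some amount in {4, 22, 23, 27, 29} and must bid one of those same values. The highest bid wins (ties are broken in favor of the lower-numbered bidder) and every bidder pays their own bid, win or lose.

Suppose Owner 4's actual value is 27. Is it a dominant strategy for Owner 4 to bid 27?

No

Consider the case where Owner 1 bids 4, Owner 2 bids 4 and Owner 3 bids 4.
Truthful bid 27: wins, pays 27, utility 27 - 27 = 0.
Bid 22 instead: wins, pays 22, utility 27 - 22 = 5.
Since 5 > 0, bidding 22 is strictly better here, so truthful bidding is not dominant.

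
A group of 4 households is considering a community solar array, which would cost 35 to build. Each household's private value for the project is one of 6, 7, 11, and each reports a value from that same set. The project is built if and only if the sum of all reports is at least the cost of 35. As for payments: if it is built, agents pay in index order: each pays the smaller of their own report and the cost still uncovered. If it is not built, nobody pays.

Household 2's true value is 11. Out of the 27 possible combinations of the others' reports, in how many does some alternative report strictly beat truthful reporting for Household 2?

7

Others report (6, 11, 11): truth gives 0; report 7 gives 4 > 0. Violating.
Others report (7, 11, 11): truth gives 0; report 6 gives 5 > 0. Violating.
Others report (11, 6, 11): truth gives 0; report 7 gives 4 > 0. Violating.
Others report (11, 7, 11): truth gives 0; report 6 gives 5 > 0. Violating.
Others report (6, 6, 6): truth gives 0; no alternative beats it.
Others report (6, 6, 7): truth gives 0; no alternative beats it.
(Checking all 27 profiles: 7 have a profitable deviation, 20 do not.)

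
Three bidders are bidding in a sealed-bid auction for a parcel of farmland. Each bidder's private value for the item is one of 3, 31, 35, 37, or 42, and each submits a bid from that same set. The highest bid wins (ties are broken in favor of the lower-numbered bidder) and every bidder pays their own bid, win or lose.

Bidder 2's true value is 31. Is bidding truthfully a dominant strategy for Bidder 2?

No

Consider the case where Bidder 1 bids 3 and Bidder 3 bids 35.
Truthful bid 31: loses but pays 31, utility -31.
Bid 3 instead: loses but pays 3, utility -3.
Since -3 > -31, bidding 3 is strictly better here, so truthful bidding is not dominant.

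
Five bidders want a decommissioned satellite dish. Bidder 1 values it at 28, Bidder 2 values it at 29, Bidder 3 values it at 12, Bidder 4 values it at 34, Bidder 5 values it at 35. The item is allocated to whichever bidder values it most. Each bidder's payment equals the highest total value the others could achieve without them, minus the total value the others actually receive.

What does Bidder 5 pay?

34

Bidder 5 has the highest value and receives the item.
Without Bidder 5, the item would go to the next-highest value, 34, so the others could achieve 34.
With Bidder 5 present and winning, the others receive nothing, so their total is 0.
Payment = 34 - 0 = 34.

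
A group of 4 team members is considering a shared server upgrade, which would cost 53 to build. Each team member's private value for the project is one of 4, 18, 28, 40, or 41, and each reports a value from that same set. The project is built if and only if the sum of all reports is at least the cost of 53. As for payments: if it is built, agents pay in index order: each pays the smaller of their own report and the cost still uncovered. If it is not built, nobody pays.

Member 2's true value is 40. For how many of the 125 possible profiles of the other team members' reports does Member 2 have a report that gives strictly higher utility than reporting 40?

Others report (4, 4, 18): truth gives 0; report 28 gives 12 > 0. Violating.
Others report (4, 4, 28): truth gives 0; report 18 gives 22 > 0. Violating.
Others report (4, 4, 40): truth gives 0; report 18 gives 22 > 0. Violating.
Others report (4, 4, 41): truth gives 0; report 4 gives 36 > 0. Violating.
Others report (4, 4, 4): truth gives 0; no alternative beats it.
Others report (40, 4, 4): truth gives 27; no alternative beats it.
(Checking all 125 profiles: 123 have a profitable deviation, 2 do not.)

123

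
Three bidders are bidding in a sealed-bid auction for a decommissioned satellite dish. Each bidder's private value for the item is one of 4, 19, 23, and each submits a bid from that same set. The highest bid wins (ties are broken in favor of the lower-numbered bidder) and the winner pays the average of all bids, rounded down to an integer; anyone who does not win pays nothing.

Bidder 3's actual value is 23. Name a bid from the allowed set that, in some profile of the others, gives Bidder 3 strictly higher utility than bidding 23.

Suppose Bidder 1 bids 4 and Bidder 2 bids 4.
Bid 23: wins, pays 10, utility 23 - 10 = 13.
Bid 19: wins, pays 9, utility 23 - 9 = 14.
So bidding 19 beats truth here (14 > 13).

19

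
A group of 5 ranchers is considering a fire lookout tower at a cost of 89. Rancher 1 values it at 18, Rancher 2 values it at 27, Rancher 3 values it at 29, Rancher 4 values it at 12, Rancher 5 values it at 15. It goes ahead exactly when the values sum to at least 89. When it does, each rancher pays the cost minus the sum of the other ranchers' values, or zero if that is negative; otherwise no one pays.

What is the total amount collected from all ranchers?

Total value 101 ≥ cost 89, so it is built.
Rancher 1: others sum to 83; max(0, 89 - 83) = 6.
Rancher 2: others sum to 74; max(0, 89 - 74) = 15.
Rancher 3: others sum to 72; max(0, 89 - 72) = 17.
Rancher 4: others sum to 89; max(0, 89 - 89) = 0.
Rancher 5: others sum to 86; max(0, 89 - 86) = 3.
Total collected = 6 + 15 + 17 + 0 + 3 = 41.

41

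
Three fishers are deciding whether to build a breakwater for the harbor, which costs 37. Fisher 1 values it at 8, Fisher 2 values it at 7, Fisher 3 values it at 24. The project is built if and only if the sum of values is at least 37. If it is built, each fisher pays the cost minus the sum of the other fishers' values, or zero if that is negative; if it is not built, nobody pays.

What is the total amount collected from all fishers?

33

Total value 39 ≥ cost 37, so it is built.
Fisher 1: others sum to 31; max(0, 37 - 31) = 6.
Fisher 2: others sum to 32; max(0, 37 - 32) = 5.
Fisher 3: others sum to 15; max(0, 37 - 15) = 22.
Total collected = 6 + 5 + 22 = 33.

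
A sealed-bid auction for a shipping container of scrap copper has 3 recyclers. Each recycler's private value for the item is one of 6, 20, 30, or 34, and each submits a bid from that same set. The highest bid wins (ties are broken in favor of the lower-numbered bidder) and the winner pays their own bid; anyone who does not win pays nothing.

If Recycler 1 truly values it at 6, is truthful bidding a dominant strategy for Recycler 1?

Yes

Check each profile of the others' bids and compare truth against every alternative bid.
Others bid (6, 6): truth gives 0, best alternative gives -14.
Others bid (6, 20): truth gives 0, best alternative gives -14.
Others bid (20, 6): truth gives 0, best alternative gives -14.
Others bid (20, 20): truth gives 0, best alternative gives -14.
Others bid (6, 30): truth gives 0, best alternative gives 0.
Others bid (6, 34): truth gives 0, best alternative gives 0.
(Remaining 10 profiles checked similarly; truth is weakly best in each.)
In every case the truthful bid is at least as good as any alternative, so it is a dominant strategy.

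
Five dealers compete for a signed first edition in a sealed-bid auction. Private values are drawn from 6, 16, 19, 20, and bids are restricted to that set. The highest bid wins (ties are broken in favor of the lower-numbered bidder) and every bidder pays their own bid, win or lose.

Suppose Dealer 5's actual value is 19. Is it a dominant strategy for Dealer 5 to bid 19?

No

Consider the case where Dealer 1 bids 6, Dealer 2 bids 6, Dealer 3 bids 6 and Dealer 4 bids 6.
Truthful bid 19: wins, pays 19, utility 19 - 19 = 0.
Bid 16 instead: wins, pays 16, utility 19 - 16 = 3.
Since 3 > 0, bidding 16 is strictly better here, so truthful bidding is not dominant.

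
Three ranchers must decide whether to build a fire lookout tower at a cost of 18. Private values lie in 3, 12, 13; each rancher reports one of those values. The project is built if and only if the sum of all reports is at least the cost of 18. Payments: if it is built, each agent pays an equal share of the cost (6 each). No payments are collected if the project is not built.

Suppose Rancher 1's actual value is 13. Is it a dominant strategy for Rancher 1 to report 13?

Yes

Check each profile of the others' reports and compare truth against every alternative report.
Others report (3, 3): truth gives 7, best alternative gives 7.
Others report (3, 12): truth gives 7, best alternative gives 7.
Others report (3, 13): truth gives 7, best alternative gives 7.
Others report (12, 3): truth gives 7, best alternative gives 7.
Others report (12, 12): truth gives 7, best alternative gives 7.
Others report (12, 13): truth gives 7, best alternative gives 7.
(Remaining 3 profiles checked similarly; truth is weakly best in each.)
In every case the truthful report is at least as good as any alternative, so it is a dominant strategy.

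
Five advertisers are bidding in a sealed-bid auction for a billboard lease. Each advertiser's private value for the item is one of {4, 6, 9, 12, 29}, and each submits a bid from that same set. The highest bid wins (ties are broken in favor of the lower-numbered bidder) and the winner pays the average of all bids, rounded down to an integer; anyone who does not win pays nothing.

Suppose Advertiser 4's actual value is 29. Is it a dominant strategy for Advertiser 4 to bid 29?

No

Consider the case where Advertiser 1 bids 4, Advertiser 2 bids 4, Advertiser 3 bids 4 and Advertiser 5 bids 4.
Truthful bid 29: wins, pays 9, utility 29 - 9 = 20.
Bid 6 instead: wins, pays 4, utility 29 - 4 = 25.
Since 25 > 20, bidding 6 is strictly better here, so truthful bidding is not dominant.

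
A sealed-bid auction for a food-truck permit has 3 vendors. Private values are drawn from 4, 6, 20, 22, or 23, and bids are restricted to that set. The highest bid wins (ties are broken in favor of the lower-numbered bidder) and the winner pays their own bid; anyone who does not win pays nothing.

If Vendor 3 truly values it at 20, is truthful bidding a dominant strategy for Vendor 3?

Consider the case where Vendor 1 bids 4 and Vendor 2 bids 4.
Truthful bid 20: wins, pays 20, utility 20 - 20 = 0.
Bid 6 instead: wins, pays 6, utility 20 - 6 = 14.
Since 14 > 0, bidding 6 is strictly better here, so truthful bidding is not dominant.

No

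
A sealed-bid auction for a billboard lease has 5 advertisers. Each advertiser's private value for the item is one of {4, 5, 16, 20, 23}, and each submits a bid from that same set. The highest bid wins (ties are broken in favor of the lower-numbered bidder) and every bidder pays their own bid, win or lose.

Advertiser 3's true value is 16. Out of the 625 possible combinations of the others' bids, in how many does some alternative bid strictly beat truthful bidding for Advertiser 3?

593

Others bid (4, 4, 4, 4): truth gives 0; bid 5 gives 11 > 0. Violating.
Others bid (4, 4, 4, 5): truth gives 0; bid 5 gives 11 > 0. Violating.
Others bid (4, 4, 4, 20): truth gives -16; bid 4 gives -4 > -16. Violating.
Others bid (4, 4, 4, 23): truth gives -16; bid 4 gives -4 > -16. Violating.
Others bid (4, 4, 4, 16): truth gives 0; no alternative beats it.
Others bid (4, 4, 5, 16): truth gives 0; no alternative beats it.
(Checking all 625 profiles: 593 have a profitable deviation, 32 do not.)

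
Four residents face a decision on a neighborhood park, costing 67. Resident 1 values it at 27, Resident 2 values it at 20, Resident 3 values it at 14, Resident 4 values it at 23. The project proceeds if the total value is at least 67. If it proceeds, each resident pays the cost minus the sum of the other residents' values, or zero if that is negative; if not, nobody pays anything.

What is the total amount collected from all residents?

19

Total value 84 ≥ cost 67, so it is built.
Resident 1: others sum to 57; max(0, 67 - 57) = 10.
Resident 2: others sum to 64; max(0, 67 - 64) = 3.
Resident 3: others sum to 70; max(0, 67 - 70) = 0.
Resident 4: others sum to 61; max(0, 67 - 61) = 6.
Total collected = 10 + 3 + 0 + 6 = 19.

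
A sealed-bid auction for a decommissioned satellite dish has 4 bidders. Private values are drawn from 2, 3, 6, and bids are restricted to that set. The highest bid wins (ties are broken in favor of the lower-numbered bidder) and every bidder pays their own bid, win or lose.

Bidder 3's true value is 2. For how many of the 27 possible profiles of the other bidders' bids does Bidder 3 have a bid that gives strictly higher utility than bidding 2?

Others bid (2, 2, 2): truth gives -2; bid 3 gives -1 > -2. Violating.
Others bid (2, 2, 3): truth gives -2; bid 3 gives -1 > -2. Violating.
Others bid (2, 2, 6): truth gives -2; no alternative beats it.
Others bid (2, 3, 2): truth gives -2; no alternative beats it.
(Checking all 27 profiles: 2 have a profitable deviation, 25 do not.)

2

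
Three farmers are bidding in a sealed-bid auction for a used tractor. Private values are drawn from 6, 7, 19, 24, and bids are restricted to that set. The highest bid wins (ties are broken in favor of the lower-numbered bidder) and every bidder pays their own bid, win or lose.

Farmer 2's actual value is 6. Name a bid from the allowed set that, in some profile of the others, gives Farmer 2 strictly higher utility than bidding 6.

Suppose Farmer 1 bids 6 and Farmer 3 bids 6.
Bid 6: loses but pays 6, utility -6.
Bid 7: wins, pays 7, utility 6 - 7 = -1.
So bidding 7 beats truth here (-1 > -6).

7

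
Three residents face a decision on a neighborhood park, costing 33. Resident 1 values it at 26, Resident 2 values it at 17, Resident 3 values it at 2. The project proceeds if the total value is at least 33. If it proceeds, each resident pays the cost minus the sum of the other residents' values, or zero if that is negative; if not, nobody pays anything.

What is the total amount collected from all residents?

19

Total value 45 ≥ cost 33, so it is built.
Resident 1: others sum to 19; max(0, 33 - 19) = 14.
Resident 2: others sum to 28; max(0, 33 - 28) = 5.
Resident 3: others sum to 43; max(0, 33 - 43) = 0.
Total collected = 14 + 5 + 0 = 19.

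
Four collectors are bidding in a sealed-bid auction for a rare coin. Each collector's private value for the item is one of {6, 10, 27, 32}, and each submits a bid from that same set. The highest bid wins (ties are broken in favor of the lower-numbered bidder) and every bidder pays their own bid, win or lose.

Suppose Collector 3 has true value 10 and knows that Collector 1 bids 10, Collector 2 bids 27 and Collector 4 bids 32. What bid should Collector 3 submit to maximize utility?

6

Bid 6: loses but pays 6, utility -6.
Bid 10: loses but pays 10, utility -10.
Bid 27: loses but pays 27, utility -27.
Bid 32: wins, pays 32, utility 10 - 32 = -22.
The best choice is 6 with utility -6.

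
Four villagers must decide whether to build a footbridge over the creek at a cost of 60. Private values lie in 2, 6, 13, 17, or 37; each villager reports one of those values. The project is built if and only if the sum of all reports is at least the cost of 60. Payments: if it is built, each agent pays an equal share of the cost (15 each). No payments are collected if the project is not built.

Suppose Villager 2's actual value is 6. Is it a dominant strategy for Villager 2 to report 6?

Consider the case where Villager 1 reports 2, Villager 3 reports 17 and Villager 4 reports 37.
Truthful report 6: project built, pays 15, utility 6 - 15 = -9.
Report 2 instead: project not built, utility 0.
Since 0 > -9, reporting 2 is strictly better here, so truthful reporting is not dominant.

No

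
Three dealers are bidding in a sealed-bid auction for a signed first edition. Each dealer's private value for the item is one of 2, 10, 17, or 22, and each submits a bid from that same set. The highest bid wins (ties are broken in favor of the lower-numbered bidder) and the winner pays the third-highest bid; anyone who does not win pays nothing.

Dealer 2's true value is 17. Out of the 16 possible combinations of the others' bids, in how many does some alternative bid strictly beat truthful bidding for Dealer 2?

4

Others bid (2, 22): truth gives 0; bid 22 gives 15 > 0. Violating.
Others bid (10, 22): truth gives 0; bid 22 gives 7 > 0. Violating.
Others bid (17, 2): truth gives 0; bid 22 gives 15 > 0. Violating.
Others bid (17, 10): truth gives 0; bid 22 gives 7 > 0. Violating.
Others bid (2, 2): truth gives 15; no alternative beats it.
Others bid (2, 10): truth gives 15; no alternative beats it.
(Checking all 16 profiles: 4 have a profitable deviation, 12 do not.)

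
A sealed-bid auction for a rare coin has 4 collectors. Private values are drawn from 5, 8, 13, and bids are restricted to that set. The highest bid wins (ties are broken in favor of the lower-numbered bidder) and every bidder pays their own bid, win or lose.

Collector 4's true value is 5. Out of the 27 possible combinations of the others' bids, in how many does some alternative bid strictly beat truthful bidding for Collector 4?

1

Others bid (5, 5, 5): truth gives -5; bid 8 gives -3 > -5. Violating.
Others bid (5, 5, 8): truth gives -5; no alternative beats it.
Others bid (5, 5, 13): truth gives -5; no alternative beats it.
(Checking all 27 profiles: 1 has a profitable deviation, 26 do not.)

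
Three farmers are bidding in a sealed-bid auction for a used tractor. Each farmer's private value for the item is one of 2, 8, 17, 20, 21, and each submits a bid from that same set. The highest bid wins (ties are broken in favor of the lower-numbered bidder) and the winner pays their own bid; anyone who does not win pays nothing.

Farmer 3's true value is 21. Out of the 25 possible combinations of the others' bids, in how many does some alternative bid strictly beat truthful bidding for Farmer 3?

Others bid (2, 2): truth gives 0; bid 8 gives 13 > 0. Violating.
Others bid (2, 8): truth gives 0; bid 17 gives 4 > 0. Violating.
Others bid (2, 17): truth gives 0; bid 20 gives 1 > 0. Violating.
Others bid (8, 2): truth gives 0; bid 17 gives 4 > 0. Violating.
Others bid (2, 20): truth gives 0; no alternative beats it.
Others bid (2, 21): truth gives 0; no alternative beats it.
(Checking all 25 profiles: 9 have a profitable deviation, 16 do not.)

9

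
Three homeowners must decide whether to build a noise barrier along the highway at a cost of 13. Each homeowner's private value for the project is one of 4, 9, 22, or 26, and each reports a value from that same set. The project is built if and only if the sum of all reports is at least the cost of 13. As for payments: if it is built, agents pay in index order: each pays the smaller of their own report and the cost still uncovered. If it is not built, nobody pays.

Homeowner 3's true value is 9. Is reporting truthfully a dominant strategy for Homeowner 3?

Yes

Check each profile of the others' reports and compare truth against every alternative report.
Others report (4, 9): truth gives 9, best alternative gives 9.
Others report (4, 22): truth gives 9, best alternative gives 9.
Others report (4, 26): truth gives 9, best alternative gives 9.
Others report (9, 4): truth gives 9, best alternative gives 9.
Others report (9, 9): truth gives 9, best alternative gives 9.
Others report (9, 22): truth gives 9, best alternative gives 9.
(Remaining 10 profiles checked similarly; truth is weakly best in each.)
In every case the truthful report is at least as good as any alternative, so it is a dominant strategy.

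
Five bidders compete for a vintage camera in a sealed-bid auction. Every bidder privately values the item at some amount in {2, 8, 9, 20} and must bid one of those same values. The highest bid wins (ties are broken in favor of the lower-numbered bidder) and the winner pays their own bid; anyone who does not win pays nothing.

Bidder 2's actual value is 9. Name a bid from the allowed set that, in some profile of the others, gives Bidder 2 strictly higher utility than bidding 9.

8

Suppose Bidder 1 bids 2, Bidder 3 bids 2, Bidder 4 bids 2 and Bidder 5 bids 2.
Bid 9: wins, pays 9, utility 9 - 9 = 0.
Bid 8: wins, pays 8, utility 9 - 8 = 1.
So bidding 8 beats truth here (1 > 0).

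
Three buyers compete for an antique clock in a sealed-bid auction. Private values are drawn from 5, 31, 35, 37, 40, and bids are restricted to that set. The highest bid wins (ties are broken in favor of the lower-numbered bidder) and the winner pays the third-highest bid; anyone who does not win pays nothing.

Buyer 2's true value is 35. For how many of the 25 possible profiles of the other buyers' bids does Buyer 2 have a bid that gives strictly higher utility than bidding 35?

Others bid (5, 37): truth gives 0; bid 37 gives 30 > 0. Violating.
Others bid (5, 40): truth gives 0; bid 40 gives 30 > 0. Violating.
Others bid (31, 37): truth gives 0; bid 37 gives 4 > 0. Violating.
Others bid (31, 40): truth gives 0; bid 40 gives 4 > 0. Violating.
Others bid (5, 5): truth gives 30; no alternative beats it.
Others bid (5, 31): truth gives 30; no alternative beats it.
(Checking all 25 profiles: 8 have a profitable deviation, 17 do not.)

8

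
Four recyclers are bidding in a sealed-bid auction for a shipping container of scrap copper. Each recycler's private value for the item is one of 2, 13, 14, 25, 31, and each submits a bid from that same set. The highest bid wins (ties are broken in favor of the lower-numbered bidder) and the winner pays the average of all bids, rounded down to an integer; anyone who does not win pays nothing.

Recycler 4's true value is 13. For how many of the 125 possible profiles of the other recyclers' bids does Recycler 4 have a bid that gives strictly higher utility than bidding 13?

9

Others bid (2, 2, 13): truth gives 0; bid 14 gives 6 > 0. Violating.
Others bid (2, 2, 14): truth gives 0; bid 25 gives 3 > 0. Violating.
Others bid (2, 13, 2): truth gives 0; bid 14 gives 6 > 0. Violating.
Others bid (2, 13, 13): truth gives 0; bid 14 gives 3 > 0. Violating.
Others bid (2, 2, 2): truth gives 9; no alternative beats it.
Others bid (2, 2, 25): truth gives 0; no alternative beats it.
(Checking all 125 profiles: 9 have a profitable deviation, 116 do not.)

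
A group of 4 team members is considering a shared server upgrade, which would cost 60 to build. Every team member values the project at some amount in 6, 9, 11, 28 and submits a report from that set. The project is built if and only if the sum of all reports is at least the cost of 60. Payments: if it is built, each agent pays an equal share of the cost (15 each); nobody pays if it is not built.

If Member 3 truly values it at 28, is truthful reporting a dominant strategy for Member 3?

Yes

Check each profile of the others' reports and compare truth against every alternative report.
Others report (6, 6, 28): truth gives 13, best alternative gives 0.
Others report (6, 9, 28): truth gives 13, best alternative gives 0.
Others report (6, 11, 28): truth gives 13, best alternative gives 0.
Others report (6, 28, 6): truth gives 13, best alternative gives 0.
Others report (6, 28, 9): truth gives 13, best alternative gives 0.
Others report (6, 28, 11): truth gives 13, best alternative gives 0.
(Remaining 58 profiles checked similarly; truth is weakly best in each.)
In every case the truthful report is at least as good as any alternative, so it is a dominant strategy.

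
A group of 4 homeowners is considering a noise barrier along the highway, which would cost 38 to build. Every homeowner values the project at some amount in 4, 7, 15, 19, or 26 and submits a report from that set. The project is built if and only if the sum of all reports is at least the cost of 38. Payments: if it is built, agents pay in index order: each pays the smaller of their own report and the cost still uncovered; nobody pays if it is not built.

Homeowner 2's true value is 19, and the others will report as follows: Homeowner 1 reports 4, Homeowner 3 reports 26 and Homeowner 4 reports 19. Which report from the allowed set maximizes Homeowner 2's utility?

4

Report 4: project built, pays 4, utility 19 - 4 = 15.
Report 7: project built, pays 7, utility 19 - 7 = 12.
Report 15: project built, pays 15, utility 19 - 15 = 4.
Report 19: project built, pays 19, utility 19 - 19 = 0.
Report 26: project built, pays 26, utility 19 - 26 = -7.
The best choice is 4 with utility 15.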